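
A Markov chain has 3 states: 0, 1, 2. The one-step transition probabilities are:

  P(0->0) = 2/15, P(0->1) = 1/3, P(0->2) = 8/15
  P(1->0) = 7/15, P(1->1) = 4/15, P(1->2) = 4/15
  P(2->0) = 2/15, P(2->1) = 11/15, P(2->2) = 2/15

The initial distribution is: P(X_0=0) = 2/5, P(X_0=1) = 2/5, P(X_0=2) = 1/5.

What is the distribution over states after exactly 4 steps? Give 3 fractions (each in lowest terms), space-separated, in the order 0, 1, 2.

Answer: 13841/50625 107428/253125 76492/253125

Derivation:
Propagating the distribution step by step (d_{t+1} = d_t * P):
d_0 = (0=2/5, 1=2/5, 2=1/5)
  d_1[0] = 2/5*2/15 + 2/5*7/15 + 1/5*2/15 = 4/15
  d_1[1] = 2/5*1/3 + 2/5*4/15 + 1/5*11/15 = 29/75
  d_1[2] = 2/5*8/15 + 2/5*4/15 + 1/5*2/15 = 26/75
d_1 = (0=4/15, 1=29/75, 2=26/75)
  d_2[0] = 4/15*2/15 + 29/75*7/15 + 26/75*2/15 = 59/225
  d_2[1] = 4/15*1/3 + 29/75*4/15 + 26/75*11/15 = 502/1125
  d_2[2] = 4/15*8/15 + 29/75*4/15 + 26/75*2/15 = 328/1125
d_2 = (0=59/225, 1=502/1125, 2=328/1125)
  d_3[0] = 59/225*2/15 + 502/1125*7/15 + 328/1125*2/15 = 952/3375
  d_3[1] = 59/225*1/3 + 502/1125*4/15 + 328/1125*11/15 = 7091/16875
  d_3[2] = 59/225*8/15 + 502/1125*4/15 + 328/1125*2/15 = 5024/16875
d_3 = (0=952/3375, 1=7091/16875, 2=5024/16875)
  d_4[0] = 952/3375*2/15 + 7091/16875*7/15 + 5024/16875*2/15 = 13841/50625
  d_4[1] = 952/3375*1/3 + 7091/16875*4/15 + 5024/16875*11/15 = 107428/253125
  d_4[2] = 952/3375*8/15 + 7091/16875*4/15 + 5024/16875*2/15 = 76492/253125
d_4 = (0=13841/50625, 1=107428/253125, 2=76492/253125)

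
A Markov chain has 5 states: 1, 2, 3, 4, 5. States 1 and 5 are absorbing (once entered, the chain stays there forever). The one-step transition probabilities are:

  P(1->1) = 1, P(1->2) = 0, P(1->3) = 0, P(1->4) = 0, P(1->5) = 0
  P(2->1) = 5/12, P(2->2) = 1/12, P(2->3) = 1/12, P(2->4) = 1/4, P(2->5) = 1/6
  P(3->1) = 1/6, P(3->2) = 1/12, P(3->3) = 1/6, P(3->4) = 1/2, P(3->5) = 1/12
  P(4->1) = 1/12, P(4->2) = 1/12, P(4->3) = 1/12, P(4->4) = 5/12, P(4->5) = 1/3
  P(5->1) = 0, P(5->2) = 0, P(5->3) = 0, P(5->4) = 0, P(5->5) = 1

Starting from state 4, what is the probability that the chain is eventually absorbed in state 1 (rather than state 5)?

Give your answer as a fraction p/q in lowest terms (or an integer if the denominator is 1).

Answer: 2/7

Derivation:
Let a_i = P(absorbed in 1 | start in state i).
Boundary conditions: a_1 = 1, a_5 = 0.
For each transient state i, a_i = sum_j P(i->j) * a_j:
  a_2 = 5/12*a_1 + 1/12*a_2 + 1/12*a_3 + 1/4*a_4 + 1/6*a_5
  a_3 = 1/6*a_1 + 1/12*a_2 + 1/6*a_3 + 1/2*a_4 + 1/12*a_5
  a_4 = 1/12*a_1 + 1/12*a_2 + 1/12*a_3 + 5/12*a_4 + 1/3*a_5

Substituting a_1 = 1 and a_5 = 0, rearrange to (I - Q) a = r where r[i] = P(i -> 1):
  [11/12, -1/12, -1/4] . (a_2, a_3, a_4) = 5/12
  [-1/12, 5/6, -1/2] . (a_2, a_3, a_4) = 1/6
  [-1/12, -1/12, 7/12] . (a_2, a_3, a_4) = 1/12

Solving yields:
  a_2 = 4/7
  a_3 = 3/7
  a_4 = 2/7

Starting state is 4, so the absorption probability is a_4 = 2/7.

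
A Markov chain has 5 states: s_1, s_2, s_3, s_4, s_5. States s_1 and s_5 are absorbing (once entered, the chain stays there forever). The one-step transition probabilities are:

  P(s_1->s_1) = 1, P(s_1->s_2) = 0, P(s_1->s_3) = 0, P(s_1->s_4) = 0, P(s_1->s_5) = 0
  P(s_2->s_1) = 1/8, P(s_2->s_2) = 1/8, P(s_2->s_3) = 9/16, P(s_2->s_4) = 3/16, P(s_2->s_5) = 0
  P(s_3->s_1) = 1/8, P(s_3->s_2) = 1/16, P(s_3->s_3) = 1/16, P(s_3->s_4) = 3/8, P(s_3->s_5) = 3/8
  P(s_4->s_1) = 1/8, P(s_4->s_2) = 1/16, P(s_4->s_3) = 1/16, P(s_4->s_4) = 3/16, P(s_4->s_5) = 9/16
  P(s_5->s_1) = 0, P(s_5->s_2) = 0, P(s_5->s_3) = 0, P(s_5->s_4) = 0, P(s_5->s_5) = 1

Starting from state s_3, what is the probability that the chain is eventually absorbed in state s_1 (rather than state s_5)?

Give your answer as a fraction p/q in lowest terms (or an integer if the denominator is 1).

Answer: 190/809

Derivation:
Let a_i = P(absorbed in s_1 | start in state i).
Boundary conditions: a_s_1 = 1, a_s_5 = 0.
For each transient state i, a_i = sum_j P(i->j) * a_j:
  a_s_2 = 1/8*a_s_1 + 1/8*a_s_2 + 9/16*a_s_3 + 3/16*a_s_4 + 0*a_s_5
  a_s_3 = 1/8*a_s_1 + 1/16*a_s_2 + 1/16*a_s_3 + 3/8*a_s_4 + 3/8*a_s_5
  a_s_4 = 1/8*a_s_1 + 1/16*a_s_2 + 1/16*a_s_3 + 3/16*a_s_4 + 9/16*a_s_5

Substituting a_s_1 = 1 and a_s_5 = 0, rearrange to (I - Q) a = r where r[i] = P(i -> s_1):
  [7/8, -9/16, -3/16] . (a_s_2, a_s_3, a_s_4) = 1/8
  [-1/16, 15/16, -3/8] . (a_s_2, a_s_3, a_s_4) = 1/8
  [-1/16, -1/16, 13/16] . (a_s_2, a_s_3, a_s_4) = 1/8

Solving yields:
  a_s_2 = 272/809
  a_s_3 = 190/809
  a_s_4 = 160/809

Starting state is s_3, so the absorption probability is a_s_3 = 190/809.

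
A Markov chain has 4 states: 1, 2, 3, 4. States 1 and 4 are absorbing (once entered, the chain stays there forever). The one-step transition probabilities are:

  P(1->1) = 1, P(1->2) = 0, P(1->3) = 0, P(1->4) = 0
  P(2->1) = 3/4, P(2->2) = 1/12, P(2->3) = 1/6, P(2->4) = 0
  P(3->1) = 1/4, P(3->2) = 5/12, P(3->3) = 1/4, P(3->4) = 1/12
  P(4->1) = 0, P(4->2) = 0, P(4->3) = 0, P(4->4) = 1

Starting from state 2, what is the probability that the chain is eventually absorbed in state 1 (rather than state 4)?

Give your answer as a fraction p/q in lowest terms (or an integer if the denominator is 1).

Answer: 87/89

Derivation:
Let a_i = P(absorbed in 1 | start in state i).
Boundary conditions: a_1 = 1, a_4 = 0.
For each transient state i, a_i = sum_j P(i->j) * a_j:
  a_2 = 3/4*a_1 + 1/12*a_2 + 1/6*a_3 + 0*a_4
  a_3 = 1/4*a_1 + 5/12*a_2 + 1/4*a_3 + 1/12*a_4

Substituting a_1 = 1 and a_4 = 0, rearrange to (I - Q) a = r where r[i] = P(i -> 1):
  [11/12, -1/6] . (a_2, a_3) = 3/4
  [-5/12, 3/4] . (a_2, a_3) = 1/4

Solving yields:
  a_2 = 87/89
  a_3 = 78/89

Starting state is 2, so the absorption probability is a_2 = 87/89.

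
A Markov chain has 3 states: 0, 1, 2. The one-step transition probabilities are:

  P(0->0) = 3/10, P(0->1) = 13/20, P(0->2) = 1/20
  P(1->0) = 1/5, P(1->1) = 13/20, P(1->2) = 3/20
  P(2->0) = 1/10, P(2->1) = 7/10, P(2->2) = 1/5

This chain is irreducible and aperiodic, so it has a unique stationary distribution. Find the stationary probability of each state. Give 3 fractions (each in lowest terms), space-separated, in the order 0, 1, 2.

The stationary distribution satisfies pi = pi * P, i.e.:
  pi_0 = 3/10*pi_0 + 1/5*pi_1 + 1/10*pi_2
  pi_1 = 13/20*pi_0 + 13/20*pi_1 + 7/10*pi_2
  pi_2 = 1/20*pi_0 + 3/20*pi_1 + 1/5*pi_2
with normalization: pi_0 + pi_1 + pi_2 = 1.

Using the first 2 balance equations plus normalization, the linear system A*pi = b is:
  [-7/10, 1/5, 1/10] . pi = 0
  [13/20, -7/20, 7/10] . pi = 0
  [1, 1, 1] . pi = 1

Solving yields:
  pi_0 = 35/169
  pi_1 = 111/169
  pi_2 = 23/169

Verification (pi * P):
  35/169*3/10 + 111/169*1/5 + 23/169*1/10 = 35/169 = pi_0  (ok)
  35/169*13/20 + 111/169*13/20 + 23/169*7/10 = 111/169 = pi_1  (ok)
  35/169*1/20 + 111/169*3/20 + 23/169*1/5 = 23/169 = pi_2  (ok)

Answer: 35/169 111/169 23/169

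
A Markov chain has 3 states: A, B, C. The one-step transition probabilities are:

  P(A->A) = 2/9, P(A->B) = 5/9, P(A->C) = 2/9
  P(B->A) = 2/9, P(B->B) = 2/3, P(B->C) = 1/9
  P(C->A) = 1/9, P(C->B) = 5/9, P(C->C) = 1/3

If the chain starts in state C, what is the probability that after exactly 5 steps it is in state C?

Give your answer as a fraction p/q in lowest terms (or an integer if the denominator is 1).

Answer: 10153/59049

Derivation:
Computing P^5 by repeated multiplication:
P^1 =
  A: [2/9, 5/9, 2/9]
  B: [2/9, 2/3, 1/9]
  C: [1/9, 5/9, 1/3]
P^2 =
  A: [16/81, 50/81, 5/27]
  B: [17/81, 17/27, 13/81]
  C: [5/27, 50/81, 16/81]
P^3 =
  A: [49/243, 455/729, 127/729]
  B: [149/729, 152/243, 124/729]
  C: [146/729, 455/729, 128/729]
P^4 =
  A: [1331/6561, 4100/6561, 1130/6561]
  B: [1334/6561, 1367/2187, 1126/6561]
  C: [1330/6561, 4100/6561, 377/2187]
P^5 =
  A: [11992/59049, 36905/59049, 376/2187]
  B: [11996/59049, 12302/19683, 10147/59049]
  C: [3997/19683, 36905/59049, 10153/59049]

(P^5)[C -> C] = 10153/59049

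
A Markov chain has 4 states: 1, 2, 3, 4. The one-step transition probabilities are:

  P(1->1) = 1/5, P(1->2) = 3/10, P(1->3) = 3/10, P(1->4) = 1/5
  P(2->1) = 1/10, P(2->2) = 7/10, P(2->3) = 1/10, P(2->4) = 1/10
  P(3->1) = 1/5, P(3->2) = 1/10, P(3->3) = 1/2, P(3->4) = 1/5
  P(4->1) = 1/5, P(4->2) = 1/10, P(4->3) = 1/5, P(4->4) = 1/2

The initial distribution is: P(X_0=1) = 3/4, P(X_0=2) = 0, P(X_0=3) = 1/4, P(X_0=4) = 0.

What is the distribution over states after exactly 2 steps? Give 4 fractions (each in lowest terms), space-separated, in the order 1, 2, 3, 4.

Answer: 7/40 29/100 3/10 47/200

Derivation:
Propagating the distribution step by step (d_{t+1} = d_t * P):
d_0 = (1=3/4, 2=0, 3=1/4, 4=0)
  d_1[1] = 3/4*1/5 + 0*1/10 + 1/4*1/5 + 0*1/5 = 1/5
  d_1[2] = 3/4*3/10 + 0*7/10 + 1/4*1/10 + 0*1/10 = 1/4
  d_1[3] = 3/4*3/10 + 0*1/10 + 1/4*1/2 + 0*1/5 = 7/20
  d_1[4] = 3/4*1/5 + 0*1/10 + 1/4*1/5 + 0*1/2 = 1/5
d_1 = (1=1/5, 2=1/4, 3=7/20, 4=1/5)
  d_2[1] = 1/5*1/5 + 1/4*1/10 + 7/20*1/5 + 1/5*1/5 = 7/40
  d_2[2] = 1/5*3/10 + 1/4*7/10 + 7/20*1/10 + 1/5*1/10 = 29/100
  d_2[3] = 1/5*3/10 + 1/4*1/10 + 7/20*1/2 + 1/5*1/5 = 3/10
  d_2[4] = 1/5*1/5 + 1/4*1/10 + 7/20*1/5 + 1/5*1/2 = 47/200
d_2 = (1=7/40, 2=29/100, 3=3/10, 4=47/200)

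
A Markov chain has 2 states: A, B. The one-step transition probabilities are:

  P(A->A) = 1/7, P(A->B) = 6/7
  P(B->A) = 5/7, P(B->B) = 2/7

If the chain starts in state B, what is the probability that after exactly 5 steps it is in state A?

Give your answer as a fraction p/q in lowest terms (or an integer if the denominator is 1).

Computing P^5 by repeated multiplication:
P^1 =
  A: [1/7, 6/7]
  B: [5/7, 2/7]
P^2 =
  A: [31/49, 18/49]
  B: [15/49, 34/49]
P^3 =
  A: [121/343, 222/343]
  B: [185/343, 158/343]
P^4 =
  A: [1231/2401, 1170/2401]
  B: [975/2401, 1426/2401]
P^5 =
  A: [7081/16807, 9726/16807]
  B: [8105/16807, 8702/16807]

(P^5)[B -> A] = 8105/16807

Answer: 8105/16807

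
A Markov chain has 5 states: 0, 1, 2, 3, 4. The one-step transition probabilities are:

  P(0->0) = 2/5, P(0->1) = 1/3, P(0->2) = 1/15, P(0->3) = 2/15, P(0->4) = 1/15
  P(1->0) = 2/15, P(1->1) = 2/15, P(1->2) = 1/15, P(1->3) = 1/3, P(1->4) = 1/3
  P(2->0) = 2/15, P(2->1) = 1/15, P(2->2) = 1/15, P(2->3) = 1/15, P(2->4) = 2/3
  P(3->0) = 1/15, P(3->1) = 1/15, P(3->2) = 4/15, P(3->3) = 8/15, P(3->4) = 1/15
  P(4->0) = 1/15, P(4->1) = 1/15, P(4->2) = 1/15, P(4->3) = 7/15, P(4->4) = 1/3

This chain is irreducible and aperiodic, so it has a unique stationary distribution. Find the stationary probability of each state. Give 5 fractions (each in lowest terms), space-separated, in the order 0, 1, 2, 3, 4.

The stationary distribution satisfies pi = pi * P, i.e.:
  pi_0 = 2/5*pi_0 + 2/15*pi_1 + 2/15*pi_2 + 1/15*pi_3 + 1/15*pi_4
  pi_1 = 1/3*pi_0 + 2/15*pi_1 + 1/15*pi_2 + 1/15*pi_3 + 1/15*pi_4
  pi_2 = 1/15*pi_0 + 1/15*pi_1 + 1/15*pi_2 + 4/15*pi_3 + 1/15*pi_4
  pi_3 = 2/15*pi_0 + 1/3*pi_1 + 1/15*pi_2 + 8/15*pi_3 + 7/15*pi_4
  pi_4 = 1/15*pi_0 + 1/3*pi_1 + 2/3*pi_2 + 1/15*pi_3 + 1/3*pi_4
with normalization: pi_0 + pi_1 + pi_2 + pi_3 + pi_4 = 1.

Using the first 4 balance equations plus normalization, the linear system A*pi = b is:
  [-3/5, 2/15, 2/15, 1/15, 1/15] . pi = 0
  [1/3, -13/15, 1/15, 1/15, 1/15] . pi = 0
  [1/15, 1/15, -14/15, 4/15, 1/15] . pi = 0
  [2/15, 1/3, 1/15, -7/15, 7/15] . pi = 0
  [1, 1, 1, 1, 1] . pi = 1

Solving yields:
  pi_0 = 1952/15621
  pi_1 = 3347/31242
  pi_2 = 4451/31242
  pi_3 = 3947/10414
  pi_4 = 7699/31242

Verification (pi * P):
  1952/15621*2/5 + 3347/31242*2/15 + 4451/31242*2/15 + 3947/10414*1/15 + 7699/31242*1/15 = 1952/15621 = pi_0  (ok)
  1952/15621*1/3 + 3347/31242*2/15 + 4451/31242*1/15 + 3947/10414*1/15 + 7699/31242*1/15 = 3347/31242 = pi_1  (ok)
  1952/15621*1/15 + 3347/31242*1/15 + 4451/31242*1/15 + 3947/10414*4/15 + 7699/31242*1/15 = 4451/31242 = pi_2  (ok)
  1952/15621*2/15 + 3347/31242*1/3 + 4451/31242*1/15 + 3947/10414*8/15 + 7699/31242*7/15 = 3947/10414 = pi_3  (ok)
  1952/15621*1/15 + 3347/31242*1/3 + 4451/31242*2/3 + 3947/10414*1/15 + 7699/31242*1/3 = 7699/31242 = pi_4  (ok)

Answer: 1952/15621 3347/31242 4451/31242 3947/10414 7699/31242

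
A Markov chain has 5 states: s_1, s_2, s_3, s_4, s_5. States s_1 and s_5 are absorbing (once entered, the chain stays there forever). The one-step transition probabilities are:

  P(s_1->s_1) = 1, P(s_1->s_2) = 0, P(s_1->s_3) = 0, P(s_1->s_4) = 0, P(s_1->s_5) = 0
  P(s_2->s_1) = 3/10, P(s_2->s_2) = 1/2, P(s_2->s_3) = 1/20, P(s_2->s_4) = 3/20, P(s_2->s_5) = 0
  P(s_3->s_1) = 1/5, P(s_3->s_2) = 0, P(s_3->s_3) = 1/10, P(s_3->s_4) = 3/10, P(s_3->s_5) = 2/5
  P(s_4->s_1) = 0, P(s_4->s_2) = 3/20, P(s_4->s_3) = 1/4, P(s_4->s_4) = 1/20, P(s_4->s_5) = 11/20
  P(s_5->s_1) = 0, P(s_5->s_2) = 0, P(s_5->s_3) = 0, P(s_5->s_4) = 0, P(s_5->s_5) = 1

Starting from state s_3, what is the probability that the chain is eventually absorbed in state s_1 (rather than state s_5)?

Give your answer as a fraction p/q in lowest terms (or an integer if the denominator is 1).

Answer: 208/735

Derivation:
Let a_i = P(absorbed in s_1 | start in state i).
Boundary conditions: a_s_1 = 1, a_s_5 = 0.
For each transient state i, a_i = sum_j P(i->j) * a_j:
  a_s_2 = 3/10*a_s_1 + 1/2*a_s_2 + 1/20*a_s_3 + 3/20*a_s_4 + 0*a_s_5
  a_s_3 = 1/5*a_s_1 + 0*a_s_2 + 1/10*a_s_3 + 3/10*a_s_4 + 2/5*a_s_5
  a_s_4 = 0*a_s_1 + 3/20*a_s_2 + 1/4*a_s_3 + 1/20*a_s_4 + 11/20*a_s_5

Substituting a_s_1 = 1 and a_s_5 = 0, rearrange to (I - Q) a = r where r[i] = P(i -> s_1):
  [1/2, -1/20, -3/20] . (a_s_2, a_s_3, a_s_4) = 3/10
  [0, 9/10, -3/10] . (a_s_2, a_s_3, a_s_4) = 1/5
  [-3/20, -1/4, 19/20] . (a_s_2, a_s_3, a_s_4) = 0

Solving yields:
  a_s_2 = 502/735
  a_s_3 = 208/735
  a_s_4 = 134/735

Starting state is s_3, so the absorption probability is a_s_3 = 208/735.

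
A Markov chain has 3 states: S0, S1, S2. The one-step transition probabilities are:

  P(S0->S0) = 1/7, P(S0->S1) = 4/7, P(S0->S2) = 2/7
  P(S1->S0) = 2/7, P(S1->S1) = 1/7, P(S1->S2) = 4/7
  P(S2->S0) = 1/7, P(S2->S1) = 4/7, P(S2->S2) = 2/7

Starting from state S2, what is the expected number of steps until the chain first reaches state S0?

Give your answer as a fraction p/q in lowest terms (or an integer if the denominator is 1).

Answer: 5

Derivation:
Let h_i = expected steps to first reach S0 from state i.
Boundary: h_S0 = 0.
First-step equations for the other states:
  h_S1 = 1 + 2/7*h_S0 + 1/7*h_S1 + 4/7*h_S2
  h_S2 = 1 + 1/7*h_S0 + 4/7*h_S1 + 2/7*h_S2

Substituting h_S0 = 0 and rearranging gives the linear system (I - Q) h = 1:
  [6/7, -4/7] . (h_S1, h_S2) = 1
  [-4/7, 5/7] . (h_S1, h_S2) = 1

Solving yields:
  h_S1 = 9/2
  h_S2 = 5

Starting state is S2, so the expected hitting time is h_S2 = 5.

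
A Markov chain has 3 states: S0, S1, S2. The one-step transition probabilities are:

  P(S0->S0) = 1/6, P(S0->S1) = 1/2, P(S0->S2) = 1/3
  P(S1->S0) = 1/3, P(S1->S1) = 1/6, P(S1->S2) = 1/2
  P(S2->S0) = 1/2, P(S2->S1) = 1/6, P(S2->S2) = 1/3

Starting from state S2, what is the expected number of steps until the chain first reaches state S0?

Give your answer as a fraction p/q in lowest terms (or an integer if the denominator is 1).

Let h_i = expected steps to first reach S0 from state i.
Boundary: h_S0 = 0.
First-step equations for the other states:
  h_S1 = 1 + 1/3*h_S0 + 1/6*h_S1 + 1/2*h_S2
  h_S2 = 1 + 1/2*h_S0 + 1/6*h_S1 + 1/3*h_S2

Substituting h_S0 = 0 and rearranging gives the linear system (I - Q) h = 1:
  [5/6, -1/2] . (h_S1, h_S2) = 1
  [-1/6, 2/3] . (h_S1, h_S2) = 1

Solving yields:
  h_S1 = 42/17
  h_S2 = 36/17

Starting state is S2, so the expected hitting time is h_S2 = 36/17.

Answer: 36/17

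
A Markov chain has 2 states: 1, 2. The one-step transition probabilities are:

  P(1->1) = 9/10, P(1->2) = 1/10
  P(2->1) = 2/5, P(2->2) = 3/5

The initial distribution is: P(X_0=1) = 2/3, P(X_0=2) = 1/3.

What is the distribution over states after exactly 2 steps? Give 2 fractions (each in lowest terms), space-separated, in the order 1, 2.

Answer: 23/30 7/30

Derivation:
Propagating the distribution step by step (d_{t+1} = d_t * P):
d_0 = (1=2/3, 2=1/3)
  d_1[1] = 2/3*9/10 + 1/3*2/5 = 11/15
  d_1[2] = 2/3*1/10 + 1/3*3/5 = 4/15
d_1 = (1=11/15, 2=4/15)
  d_2[1] = 11/15*9/10 + 4/15*2/5 = 23/30
  d_2[2] = 11/15*1/10 + 4/15*3/5 = 7/30
d_2 = (1=23/30, 2=7/30)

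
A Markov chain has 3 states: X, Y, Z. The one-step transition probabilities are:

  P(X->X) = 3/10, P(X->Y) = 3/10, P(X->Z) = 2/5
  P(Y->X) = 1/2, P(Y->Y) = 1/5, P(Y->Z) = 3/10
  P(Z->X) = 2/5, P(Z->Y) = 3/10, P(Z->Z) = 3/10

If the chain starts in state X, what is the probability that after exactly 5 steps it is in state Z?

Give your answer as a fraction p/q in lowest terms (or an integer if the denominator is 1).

Answer: 16943/50000

Derivation:
Computing P^5 by repeated multiplication:
P^1 =
  X: [3/10, 3/10, 2/5]
  Y: [1/2, 1/5, 3/10]
  Z: [2/5, 3/10, 3/10]
P^2 =
  X: [2/5, 27/100, 33/100]
  Y: [37/100, 7/25, 7/20]
  Z: [39/100, 27/100, 17/50]
P^3 =
  X: [387/1000, 273/1000, 17/50]
  Y: [391/1000, 34/125, 337/1000]
  Z: [97/250, 273/1000, 339/1000]
P^4 =
  X: [1943/5000, 2727/10000, 3387/10000]
  Y: [3881/10000, 341/1250, 3391/10000]
  Z: [777/2000, 2727/10000, 847/2500]
P^5 =
  X: [38841/100000, 27273/100000, 16943/50000]
  Y: [38847/100000, 3409/12500, 33881/100000]
  Z: [19421/50000, 27273/100000, 6777/20000]

(P^5)[X -> Z] = 16943/50000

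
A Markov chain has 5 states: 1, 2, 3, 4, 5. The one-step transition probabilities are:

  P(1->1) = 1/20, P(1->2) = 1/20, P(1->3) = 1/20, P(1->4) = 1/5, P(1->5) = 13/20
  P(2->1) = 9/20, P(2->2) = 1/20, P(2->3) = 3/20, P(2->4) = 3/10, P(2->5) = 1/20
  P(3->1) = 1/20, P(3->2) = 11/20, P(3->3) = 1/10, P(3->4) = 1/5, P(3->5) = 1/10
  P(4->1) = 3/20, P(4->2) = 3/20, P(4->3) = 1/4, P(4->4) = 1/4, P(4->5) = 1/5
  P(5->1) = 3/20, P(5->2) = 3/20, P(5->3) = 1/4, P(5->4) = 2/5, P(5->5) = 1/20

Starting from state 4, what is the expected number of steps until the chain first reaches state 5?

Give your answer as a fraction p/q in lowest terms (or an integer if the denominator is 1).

Let h_i = expected steps to first reach 5 from state i.
Boundary: h_5 = 0.
First-step equations for the other states:
  h_1 = 1 + 1/20*h_1 + 1/20*h_2 + 1/20*h_3 + 1/5*h_4 + 13/20*h_5
  h_2 = 1 + 9/20*h_1 + 1/20*h_2 + 3/20*h_3 + 3/10*h_4 + 1/20*h_5
  h_3 = 1 + 1/20*h_1 + 11/20*h_2 + 1/10*h_3 + 1/5*h_4 + 1/10*h_5
  h_4 = 1 + 3/20*h_1 + 3/20*h_2 + 1/4*h_3 + 1/4*h_4 + 1/5*h_5

Substituting h_5 = 0 and rearranging gives the linear system (I - Q) h = 1:
  [19/20, -1/20, -1/20, -1/5] . (h_1, h_2, h_3, h_4) = 1
  [-9/20, 19/20, -3/20, -3/10] . (h_1, h_2, h_3, h_4) = 1
  [-1/20, -11/20, 9/10, -1/5] . (h_1, h_2, h_3, h_4) = 1
  [-3/20, -3/20, -1/4, 3/4] . (h_1, h_2, h_3, h_4) = 1

Solving yields:
  h_1 = 33420/13679
  h_2 = 59320/13679
  h_3 = 66400/13679
  h_4 = 58920/13679

Starting state is 4, so the expected hitting time is h_4 = 58920/13679.

Answer: 58920/13679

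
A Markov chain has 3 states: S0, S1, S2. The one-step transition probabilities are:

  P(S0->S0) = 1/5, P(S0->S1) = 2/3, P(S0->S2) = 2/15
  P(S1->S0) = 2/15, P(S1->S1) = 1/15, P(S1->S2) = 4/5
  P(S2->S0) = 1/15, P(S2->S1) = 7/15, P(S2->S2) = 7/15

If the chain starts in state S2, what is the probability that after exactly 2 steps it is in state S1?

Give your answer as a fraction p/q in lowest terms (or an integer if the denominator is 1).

Computing P^2 by repeated multiplication:
P^1 =
  S0: [1/5, 2/3, 2/15]
  S1: [2/15, 1/15, 4/5]
  S2: [1/15, 7/15, 7/15]
P^2 =
  S0: [31/225, 6/25, 28/45]
  S1: [4/45, 7/15, 4/9]
  S2: [8/75, 22/75, 3/5]

(P^2)[S2 -> S1] = 22/75

Answer: 22/75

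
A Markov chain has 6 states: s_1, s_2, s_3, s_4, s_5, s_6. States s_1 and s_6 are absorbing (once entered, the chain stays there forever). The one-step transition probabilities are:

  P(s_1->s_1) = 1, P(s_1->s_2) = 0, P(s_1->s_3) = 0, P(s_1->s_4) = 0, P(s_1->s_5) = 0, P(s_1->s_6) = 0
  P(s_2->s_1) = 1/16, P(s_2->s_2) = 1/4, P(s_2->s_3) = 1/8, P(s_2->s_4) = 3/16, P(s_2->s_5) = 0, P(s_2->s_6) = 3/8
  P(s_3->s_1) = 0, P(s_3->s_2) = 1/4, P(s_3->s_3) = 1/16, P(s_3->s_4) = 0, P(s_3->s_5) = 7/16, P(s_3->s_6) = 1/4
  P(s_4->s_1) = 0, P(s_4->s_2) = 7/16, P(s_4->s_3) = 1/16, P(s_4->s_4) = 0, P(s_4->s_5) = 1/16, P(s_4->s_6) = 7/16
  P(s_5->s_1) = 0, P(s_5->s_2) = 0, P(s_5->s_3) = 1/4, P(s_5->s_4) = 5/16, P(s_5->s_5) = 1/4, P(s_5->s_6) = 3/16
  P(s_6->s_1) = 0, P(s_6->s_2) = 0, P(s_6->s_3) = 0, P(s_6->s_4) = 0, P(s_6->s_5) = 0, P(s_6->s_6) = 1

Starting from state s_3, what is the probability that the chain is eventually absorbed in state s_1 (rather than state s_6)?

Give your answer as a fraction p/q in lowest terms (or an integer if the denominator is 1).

Let a_i = P(absorbed in s_1 | start in state i).
Boundary conditions: a_s_1 = 1, a_s_6 = 0.
For each transient state i, a_i = sum_j P(i->j) * a_j:
  a_s_2 = 1/16*a_s_1 + 1/4*a_s_2 + 1/8*a_s_3 + 3/16*a_s_4 + 0*a_s_5 + 3/8*a_s_6
  a_s_3 = 0*a_s_1 + 1/4*a_s_2 + 1/16*a_s_3 + 0*a_s_4 + 7/16*a_s_5 + 1/4*a_s_6
  a_s_4 = 0*a_s_1 + 7/16*a_s_2 + 1/16*a_s_3 + 0*a_s_4 + 1/16*a_s_5 + 7/16*a_s_6
  a_s_5 = 0*a_s_1 + 0*a_s_2 + 1/4*a_s_3 + 5/16*a_s_4 + 1/4*a_s_5 + 3/16*a_s_6

Substituting a_s_1 = 1 and a_s_6 = 0, rearrange to (I - Q) a = r where r[i] = P(i -> s_1):
  [3/4, -1/8, -3/16, 0] . (a_s_2, a_s_3, a_s_4, a_s_5) = 1/16
  [-1/4, 15/16, 0, -7/16] . (a_s_2, a_s_3, a_s_4, a_s_5) = 0
  [-7/16, -1/16, 1, -1/16] . (a_s_2, a_s_3, a_s_4, a_s_5) = 0
  [0, -1/4, -5/16, 3/4] . (a_s_2, a_s_3, a_s_4, a_s_5) = 0

Solving yields:
  a_s_2 = 387/3749
  a_s_3 = 331/7498
  a_s_4 = 188/3749
  a_s_5 = 267/7498

Starting state is s_3, so the absorption probability is a_s_3 = 331/7498.

Answer: 331/7498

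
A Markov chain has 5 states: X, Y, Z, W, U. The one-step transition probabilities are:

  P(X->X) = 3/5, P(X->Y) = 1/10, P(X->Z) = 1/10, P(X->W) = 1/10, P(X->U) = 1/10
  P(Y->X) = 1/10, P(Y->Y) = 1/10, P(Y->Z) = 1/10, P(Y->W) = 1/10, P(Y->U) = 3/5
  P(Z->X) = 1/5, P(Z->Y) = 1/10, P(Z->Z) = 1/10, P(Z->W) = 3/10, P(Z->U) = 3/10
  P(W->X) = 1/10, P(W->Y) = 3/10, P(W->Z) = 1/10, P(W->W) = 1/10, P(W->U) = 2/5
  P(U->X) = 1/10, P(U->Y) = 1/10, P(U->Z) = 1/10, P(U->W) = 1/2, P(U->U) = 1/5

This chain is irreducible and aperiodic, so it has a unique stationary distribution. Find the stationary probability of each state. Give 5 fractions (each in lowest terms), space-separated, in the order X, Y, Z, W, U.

The stationary distribution satisfies pi = pi * P, i.e.:
  pi_X = 3/5*pi_X + 1/10*pi_Y + 1/5*pi_Z + 1/10*pi_W + 1/10*pi_U
  pi_Y = 1/10*pi_X + 1/10*pi_Y + 1/10*pi_Z + 3/10*pi_W + 1/10*pi_U
  pi_Z = 1/10*pi_X + 1/10*pi_Y + 1/10*pi_Z + 1/10*pi_W + 1/10*pi_U
  pi_W = 1/10*pi_X + 1/10*pi_Y + 3/10*pi_Z + 1/10*pi_W + 1/2*pi_U
  pi_U = 1/10*pi_X + 3/5*pi_Y + 3/10*pi_Z + 2/5*pi_W + 1/5*pi_U
with normalization: pi_X + pi_Y + pi_Z + pi_W + pi_U = 1.

Using the first 4 balance equations plus normalization, the linear system A*pi = b is:
  [-2/5, 1/10, 1/5, 1/10, 1/10] . pi = 0
  [1/10, -9/10, 1/10, 3/10, 1/10] . pi = 0
  [1/10, 1/10, -9/10, 1/10, 1/10] . pi = 0
  [1/10, 1/10, 3/10, -9/10, 1/2] . pi = 0
  [1, 1, 1, 1, 1] . pi = 1

Solving yields:
  pi_X = 11/50
  pi_Y = 273/1850
  pi_Z = 1/10
  pi_W = 44/185
  pi_U = 109/370

Verification (pi * P):
  11/50*3/5 + 273/1850*1/10 + 1/10*1/5 + 44/185*1/10 + 109/370*1/10 = 11/50 = pi_X  (ok)
  11/50*1/10 + 273/1850*1/10 + 1/10*1/10 + 44/185*3/10 + 109/370*1/10 = 273/1850 = pi_Y  (ok)
  11/50*1/10 + 273/1850*1/10 + 1/10*1/10 + 44/185*1/10 + 109/370*1/10 = 1/10 = pi_Z  (ok)
  11/50*1/10 + 273/1850*1/10 + 1/10*3/10 + 44/185*1/10 + 109/370*1/2 = 44/185 = pi_W  (ok)
  11/50*1/10 + 273/1850*3/5 + 1/10*3/10 + 44/185*2/5 + 109/370*1/5 = 109/370 = pi_U  (ok)

Answer: 11/50 273/1850 1/10 44/185 109/370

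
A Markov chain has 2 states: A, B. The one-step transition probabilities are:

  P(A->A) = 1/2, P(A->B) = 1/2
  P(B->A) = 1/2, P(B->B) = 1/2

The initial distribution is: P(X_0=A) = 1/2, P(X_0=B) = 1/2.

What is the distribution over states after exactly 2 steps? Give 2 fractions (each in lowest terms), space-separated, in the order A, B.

Answer: 1/2 1/2

Derivation:
Propagating the distribution step by step (d_{t+1} = d_t * P):
d_0 = (A=1/2, B=1/2)
  d_1[A] = 1/2*1/2 + 1/2*1/2 = 1/2
  d_1[B] = 1/2*1/2 + 1/2*1/2 = 1/2
d_1 = (A=1/2, B=1/2)
  d_2[A] = 1/2*1/2 + 1/2*1/2 = 1/2
  d_2[B] = 1/2*1/2 + 1/2*1/2 = 1/2
d_2 = (A=1/2, B=1/2)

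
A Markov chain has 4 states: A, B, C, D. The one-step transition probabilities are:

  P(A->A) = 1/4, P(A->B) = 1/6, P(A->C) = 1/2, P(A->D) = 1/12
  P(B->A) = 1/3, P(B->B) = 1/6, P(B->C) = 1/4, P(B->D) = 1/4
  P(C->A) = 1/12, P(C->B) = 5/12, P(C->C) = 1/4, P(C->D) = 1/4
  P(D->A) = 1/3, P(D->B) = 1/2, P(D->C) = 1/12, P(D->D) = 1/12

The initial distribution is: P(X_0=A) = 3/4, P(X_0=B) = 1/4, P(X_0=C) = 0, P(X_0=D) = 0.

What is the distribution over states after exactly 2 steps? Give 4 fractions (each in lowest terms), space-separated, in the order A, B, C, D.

Propagating the distribution step by step (d_{t+1} = d_t * P):
d_0 = (A=3/4, B=1/4, C=0, D=0)
  d_1[A] = 3/4*1/4 + 1/4*1/3 + 0*1/12 + 0*1/3 = 13/48
  d_1[B] = 3/4*1/6 + 1/4*1/6 + 0*5/12 + 0*1/2 = 1/6
  d_1[C] = 3/4*1/2 + 1/4*1/4 + 0*1/4 + 0*1/12 = 7/16
  d_1[D] = 3/4*1/12 + 1/4*1/4 + 0*1/4 + 0*1/12 = 1/8
d_1 = (A=13/48, B=1/6, C=7/16, D=1/8)
  d_2[A] = 13/48*1/4 + 1/6*1/3 + 7/16*1/12 + 1/8*1/3 = 29/144
  d_2[B] = 13/48*1/6 + 1/6*1/6 + 7/16*5/12 + 1/8*1/2 = 61/192
  d_2[C] = 13/48*1/2 + 1/6*1/4 + 7/16*1/4 + 1/8*1/12 = 19/64
  d_2[D] = 13/48*1/12 + 1/6*1/4 + 7/16*1/4 + 1/8*1/12 = 53/288
d_2 = (A=29/144, B=61/192, C=19/64, D=53/288)

Answer: 29/144 61/192 19/64 53/288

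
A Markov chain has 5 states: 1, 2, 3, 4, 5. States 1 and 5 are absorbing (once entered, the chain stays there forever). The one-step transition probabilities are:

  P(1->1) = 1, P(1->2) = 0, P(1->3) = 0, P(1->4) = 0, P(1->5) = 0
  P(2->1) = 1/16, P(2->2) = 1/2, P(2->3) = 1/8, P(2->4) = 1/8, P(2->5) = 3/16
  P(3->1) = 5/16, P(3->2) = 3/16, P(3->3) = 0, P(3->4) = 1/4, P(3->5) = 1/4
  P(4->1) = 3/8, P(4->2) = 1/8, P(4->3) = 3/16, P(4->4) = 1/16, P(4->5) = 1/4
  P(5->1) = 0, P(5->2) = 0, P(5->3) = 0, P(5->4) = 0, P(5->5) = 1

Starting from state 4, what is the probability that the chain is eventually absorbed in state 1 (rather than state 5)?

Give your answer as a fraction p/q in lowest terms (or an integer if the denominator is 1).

Answer: 913/1636

Derivation:
Let a_i = P(absorbed in 1 | start in state i).
Boundary conditions: a_1 = 1, a_5 = 0.
For each transient state i, a_i = sum_j P(i->j) * a_j:
  a_2 = 1/16*a_1 + 1/2*a_2 + 1/8*a_3 + 1/8*a_4 + 3/16*a_5
  a_3 = 5/16*a_1 + 3/16*a_2 + 0*a_3 + 1/4*a_4 + 1/4*a_5
  a_4 = 3/8*a_1 + 1/8*a_2 + 3/16*a_3 + 1/16*a_4 + 1/4*a_5

Substituting a_1 = 1 and a_5 = 0, rearrange to (I - Q) a = r where r[i] = P(i -> 1):
  [1/2, -1/8, -1/8] . (a_2, a_3, a_4) = 1/16
  [-3/16, 1, -1/4] . (a_2, a_3, a_4) = 5/16
  [-1/8, -3/16, 15/16] . (a_2, a_3, a_4) = 3/8

Solving yields:
  a_2 = 162/409
  a_3 = 861/1636
  a_4 = 913/1636

Starting state is 4, so the absorption probability is a_4 = 913/1636.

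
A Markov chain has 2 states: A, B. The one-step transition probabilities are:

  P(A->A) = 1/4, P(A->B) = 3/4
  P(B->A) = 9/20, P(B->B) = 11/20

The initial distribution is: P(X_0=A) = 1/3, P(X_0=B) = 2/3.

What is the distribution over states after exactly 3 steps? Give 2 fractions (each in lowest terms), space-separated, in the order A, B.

Propagating the distribution step by step (d_{t+1} = d_t * P):
d_0 = (A=1/3, B=2/3)
  d_1[A] = 1/3*1/4 + 2/3*9/20 = 23/60
  d_1[B] = 1/3*3/4 + 2/3*11/20 = 37/60
d_1 = (A=23/60, B=37/60)
  d_2[A] = 23/60*1/4 + 37/60*9/20 = 28/75
  d_2[B] = 23/60*3/4 + 37/60*11/20 = 47/75
d_2 = (A=28/75, B=47/75)
  d_3[A] = 28/75*1/4 + 47/75*9/20 = 563/1500
  d_3[B] = 28/75*3/4 + 47/75*11/20 = 937/1500
d_3 = (A=563/1500, B=937/1500)

Answer: 563/1500 937/1500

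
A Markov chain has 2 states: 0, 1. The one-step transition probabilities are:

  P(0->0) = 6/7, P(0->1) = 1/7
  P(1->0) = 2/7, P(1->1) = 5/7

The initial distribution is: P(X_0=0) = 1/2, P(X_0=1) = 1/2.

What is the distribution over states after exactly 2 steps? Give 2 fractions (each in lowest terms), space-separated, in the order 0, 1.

Answer: 30/49 19/49

Derivation:
Propagating the distribution step by step (d_{t+1} = d_t * P):
d_0 = (0=1/2, 1=1/2)
  d_1[0] = 1/2*6/7 + 1/2*2/7 = 4/7
  d_1[1] = 1/2*1/7 + 1/2*5/7 = 3/7
d_1 = (0=4/7, 1=3/7)
  d_2[0] = 4/7*6/7 + 3/7*2/7 = 30/49
  d_2[1] = 4/7*1/7 + 3/7*5/7 = 19/49
d_2 = (0=30/49, 1=19/49)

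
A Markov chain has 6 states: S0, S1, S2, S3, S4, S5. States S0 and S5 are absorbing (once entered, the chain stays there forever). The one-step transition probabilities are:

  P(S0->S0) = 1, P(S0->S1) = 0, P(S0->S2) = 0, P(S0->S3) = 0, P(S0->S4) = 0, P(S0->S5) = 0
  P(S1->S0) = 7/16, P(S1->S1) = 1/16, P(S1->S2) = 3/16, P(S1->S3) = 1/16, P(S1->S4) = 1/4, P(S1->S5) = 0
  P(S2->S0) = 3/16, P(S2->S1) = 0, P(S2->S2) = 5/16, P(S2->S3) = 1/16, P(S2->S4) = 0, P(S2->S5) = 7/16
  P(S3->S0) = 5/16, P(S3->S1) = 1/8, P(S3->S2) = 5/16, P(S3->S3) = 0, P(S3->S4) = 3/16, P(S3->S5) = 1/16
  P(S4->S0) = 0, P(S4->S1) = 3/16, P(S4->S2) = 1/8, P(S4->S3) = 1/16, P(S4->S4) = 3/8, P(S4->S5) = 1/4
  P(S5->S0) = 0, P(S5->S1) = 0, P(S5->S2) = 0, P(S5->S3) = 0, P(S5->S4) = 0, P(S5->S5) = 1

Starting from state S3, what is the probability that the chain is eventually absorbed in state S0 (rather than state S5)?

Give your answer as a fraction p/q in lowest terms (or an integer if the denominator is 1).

Answer: 12472/22503

Derivation:
Let a_i = P(absorbed in S0 | start in state i).
Boundary conditions: a_S0 = 1, a_S5 = 0.
For each transient state i, a_i = sum_j P(i->j) * a_j:
  a_S1 = 7/16*a_S0 + 1/16*a_S1 + 3/16*a_S2 + 1/16*a_S3 + 1/4*a_S4 + 0*a_S5
  a_S2 = 3/16*a_S0 + 0*a_S1 + 5/16*a_S2 + 1/16*a_S3 + 0*a_S4 + 7/16*a_S5
  a_S3 = 5/16*a_S0 + 1/8*a_S1 + 5/16*a_S2 + 0*a_S3 + 3/16*a_S4 + 1/16*a_S5
  a_S4 = 0*a_S0 + 3/16*a_S1 + 1/8*a_S2 + 1/16*a_S3 + 3/8*a_S4 + 1/4*a_S5

Substituting a_S0 = 1 and a_S5 = 0, rearrange to (I - Q) a = r where r[i] = P(i -> S0):
  [15/16, -3/16, -1/16, -1/4] . (a_S1, a_S2, a_S3, a_S4) = 7/16
  [0, 11/16, -1/16, 0] . (a_S1, a_S2, a_S3, a_S4) = 3/16
  [-1/8, -5/16, 1, -3/16] . (a_S1, a_S2, a_S3, a_S4) = 5/16
  [-3/16, -1/8, -1/16, 5/8] . (a_S1, a_S2, a_S3, a_S4) = 0

Solving yields:
  a_S1 = 4894/7501
  a_S2 = 7271/22503
  a_S3 = 12472/22503
  a_S4 = 7106/22503

Starting state is S3, so the absorption probability is a_S3 = 12472/22503.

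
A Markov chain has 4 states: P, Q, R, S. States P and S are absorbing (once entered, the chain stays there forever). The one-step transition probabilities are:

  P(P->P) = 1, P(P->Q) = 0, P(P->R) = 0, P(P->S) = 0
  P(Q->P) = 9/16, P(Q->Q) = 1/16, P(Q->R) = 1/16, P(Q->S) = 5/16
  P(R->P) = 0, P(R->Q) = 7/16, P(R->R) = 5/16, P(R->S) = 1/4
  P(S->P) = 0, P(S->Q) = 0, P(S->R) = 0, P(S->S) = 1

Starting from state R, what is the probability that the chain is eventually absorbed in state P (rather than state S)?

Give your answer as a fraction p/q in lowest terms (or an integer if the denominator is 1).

Let a_i = P(absorbed in P | start in state i).
Boundary conditions: a_P = 1, a_S = 0.
For each transient state i, a_i = sum_j P(i->j) * a_j:
  a_Q = 9/16*a_P + 1/16*a_Q + 1/16*a_R + 5/16*a_S
  a_R = 0*a_P + 7/16*a_Q + 5/16*a_R + 1/4*a_S

Substituting a_P = 1 and a_S = 0, rearrange to (I - Q) a = r where r[i] = P(i -> P):
  [15/16, -1/16] . (a_Q, a_R) = 9/16
  [-7/16, 11/16] . (a_Q, a_R) = 0

Solving yields:
  a_Q = 99/158
  a_R = 63/158

Starting state is R, so the absorption probability is a_R = 63/158.

Answer: 63/158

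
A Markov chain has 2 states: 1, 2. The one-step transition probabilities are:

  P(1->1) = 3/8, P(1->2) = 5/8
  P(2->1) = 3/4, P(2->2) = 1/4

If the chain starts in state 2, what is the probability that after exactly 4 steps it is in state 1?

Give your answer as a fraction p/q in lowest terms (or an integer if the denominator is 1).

Answer: 1095/2048

Derivation:
Computing P^4 by repeated multiplication:
P^1 =
  1: [3/8, 5/8]
  2: [3/4, 1/4]
P^2 =
  1: [39/64, 25/64]
  2: [15/32, 17/32]
P^3 =
  1: [267/512, 245/512]
  2: [147/256, 109/256]
P^4 =
  1: [2271/4096, 1825/4096]
  2: [1095/2048, 953/2048]

(P^4)[2 -> 1] = 1095/2048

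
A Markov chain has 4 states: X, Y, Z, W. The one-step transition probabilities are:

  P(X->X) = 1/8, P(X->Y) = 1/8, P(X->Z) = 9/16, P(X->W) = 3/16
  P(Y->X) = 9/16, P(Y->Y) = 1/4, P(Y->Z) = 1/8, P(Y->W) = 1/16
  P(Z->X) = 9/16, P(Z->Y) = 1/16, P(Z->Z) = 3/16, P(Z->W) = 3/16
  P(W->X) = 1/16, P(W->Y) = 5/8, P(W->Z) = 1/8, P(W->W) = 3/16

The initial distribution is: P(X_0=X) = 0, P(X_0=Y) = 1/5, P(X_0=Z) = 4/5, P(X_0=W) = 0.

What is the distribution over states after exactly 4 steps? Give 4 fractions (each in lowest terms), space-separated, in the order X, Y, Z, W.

Propagating the distribution step by step (d_{t+1} = d_t * P):
d_0 = (X=0, Y=1/5, Z=4/5, W=0)
  d_1[X] = 0*1/8 + 1/5*9/16 + 4/5*9/16 + 0*1/16 = 9/16
  d_1[Y] = 0*1/8 + 1/5*1/4 + 4/5*1/16 + 0*5/8 = 1/10
  d_1[Z] = 0*9/16 + 1/5*1/8 + 4/5*3/16 + 0*1/8 = 7/40
  d_1[W] = 0*3/16 + 1/5*1/16 + 4/5*3/16 + 0*3/16 = 13/80
d_1 = (X=9/16, Y=1/10, Z=7/40, W=13/80)
  d_2[X] = 9/16*1/8 + 1/10*9/16 + 7/40*9/16 + 13/80*1/16 = 301/1280
  d_2[Y] = 9/16*1/8 + 1/10*1/4 + 7/40*1/16 + 13/80*5/8 = 133/640
  d_2[Z] = 9/16*9/16 + 1/10*1/8 + 7/40*3/16 + 13/80*1/8 = 489/1280
  d_2[W] = 9/16*3/16 + 1/10*1/16 + 7/40*3/16 + 13/80*3/16 = 7/40
d_2 = (X=301/1280, Y=133/640, Z=489/1280, W=7/40)
  d_3[X] = 301/1280*1/8 + 133/640*9/16 + 489/1280*9/16 + 7/40*1/16 = 7621/20480
  d_3[Y] = 301/1280*1/8 + 133/640*1/4 + 489/1280*1/16 + 7/40*5/8 = 879/4096
  d_3[Z] = 301/1280*9/16 + 133/640*1/8 + 489/1280*3/16 + 7/40*1/8 = 1289/5120
  d_3[W] = 301/1280*3/16 + 133/640*1/16 + 489/1280*3/16 + 7/40*3/16 = 827/5120
d_3 = (X=7621/20480, Y=879/4096, Z=1289/5120, W=827/5120)
  d_4[X] = 7621/20480*1/8 + 879/4096*9/16 + 1289/5120*9/16 + 827/5120*1/16 = 104509/327680
  d_4[Y] = 7621/20480*1/8 + 879/4096*1/4 + 1289/5120*1/16 + 827/5120*5/8 = 35529/163840
  d_4[Z] = 7621/20480*9/16 + 879/4096*1/8 + 1289/5120*3/16 + 827/5120*1/8 = 99463/327680
  d_4[W] = 7621/20480*3/16 + 879/4096*1/16 + 1289/5120*3/16 + 827/5120*3/16 = 5265/32768
d_4 = (X=104509/327680, Y=35529/163840, Z=99463/327680, W=5265/32768)

Answer: 104509/327680 35529/163840 99463/327680 5265/32768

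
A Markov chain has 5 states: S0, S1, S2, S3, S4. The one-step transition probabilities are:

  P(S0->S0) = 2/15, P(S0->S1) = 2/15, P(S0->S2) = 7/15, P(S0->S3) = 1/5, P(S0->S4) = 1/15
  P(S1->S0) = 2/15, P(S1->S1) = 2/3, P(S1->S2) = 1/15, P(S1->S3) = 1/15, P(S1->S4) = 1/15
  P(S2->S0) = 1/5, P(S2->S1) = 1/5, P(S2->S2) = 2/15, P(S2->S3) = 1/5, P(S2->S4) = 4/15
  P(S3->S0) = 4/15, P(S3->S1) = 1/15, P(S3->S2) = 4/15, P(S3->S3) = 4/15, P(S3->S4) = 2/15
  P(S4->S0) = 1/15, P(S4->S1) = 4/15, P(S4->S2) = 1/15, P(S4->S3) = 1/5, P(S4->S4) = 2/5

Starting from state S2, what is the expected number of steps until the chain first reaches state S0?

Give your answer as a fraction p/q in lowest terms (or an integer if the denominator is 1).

Answer: 21630/3467

Derivation:
Let h_i = expected steps to first reach S0 from state i.
Boundary: h_S0 = 0.
First-step equations for the other states:
  h_S1 = 1 + 2/15*h_S0 + 2/3*h_S1 + 1/15*h_S2 + 1/15*h_S3 + 1/15*h_S4
  h_S2 = 1 + 1/5*h_S0 + 1/5*h_S1 + 2/15*h_S2 + 1/5*h_S3 + 4/15*h_S4
  h_S3 = 1 + 4/15*h_S0 + 1/15*h_S1 + 4/15*h_S2 + 4/15*h_S3 + 2/15*h_S4
  h_S4 = 1 + 1/15*h_S0 + 4/15*h_S1 + 1/15*h_S2 + 1/5*h_S3 + 2/5*h_S4

Substituting h_S0 = 0 and rearranging gives the linear system (I - Q) h = 1:
  [1/3, -1/15, -1/15, -1/15] . (h_S1, h_S2, h_S3, h_S4) = 1
  [-1/5, 13/15, -1/5, -4/15] . (h_S1, h_S2, h_S3, h_S4) = 1
  [-1/15, -4/15, 11/15, -2/15] . (h_S1, h_S2, h_S3, h_S4) = 1
  [-4/15, -1/15, -1/5, 3/5] . (h_S1, h_S2, h_S3, h_S4) = 1

Solving yields:
  h_S1 = 23610/3467
  h_S2 = 21630/3467
  h_S3 = 19305/3467
  h_S4 = 25110/3467

Starting state is S2, so the expected hitting time is h_S2 = 21630/3467.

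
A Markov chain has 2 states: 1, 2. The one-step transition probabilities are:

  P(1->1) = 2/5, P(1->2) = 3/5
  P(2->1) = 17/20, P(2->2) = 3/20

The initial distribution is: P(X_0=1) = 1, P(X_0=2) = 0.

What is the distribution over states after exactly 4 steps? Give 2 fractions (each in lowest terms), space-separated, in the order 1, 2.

Answer: 24127/40000 15873/40000

Derivation:
Propagating the distribution step by step (d_{t+1} = d_t * P):
d_0 = (1=1, 2=0)
  d_1[1] = 1*2/5 + 0*17/20 = 2/5
  d_1[2] = 1*3/5 + 0*3/20 = 3/5
d_1 = (1=2/5, 2=3/5)
  d_2[1] = 2/5*2/5 + 3/5*17/20 = 67/100
  d_2[2] = 2/5*3/5 + 3/5*3/20 = 33/100
d_2 = (1=67/100, 2=33/100)
  d_3[1] = 67/100*2/5 + 33/100*17/20 = 1097/2000
  d_3[2] = 67/100*3/5 + 33/100*3/20 = 903/2000
d_3 = (1=1097/2000, 2=903/2000)
  d_4[1] = 1097/2000*2/5 + 903/2000*17/20 = 24127/40000
  d_4[2] = 1097/2000*3/5 + 903/2000*3/20 = 15873/40000
d_4 = (1=24127/40000, 2=15873/40000)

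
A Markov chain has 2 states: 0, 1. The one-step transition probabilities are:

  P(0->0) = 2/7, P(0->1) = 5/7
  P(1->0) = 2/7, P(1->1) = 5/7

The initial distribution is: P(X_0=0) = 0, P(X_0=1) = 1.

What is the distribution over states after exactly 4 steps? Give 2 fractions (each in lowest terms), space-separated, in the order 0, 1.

Propagating the distribution step by step (d_{t+1} = d_t * P):
d_0 = (0=0, 1=1)
  d_1[0] = 0*2/7 + 1*2/7 = 2/7
  d_1[1] = 0*5/7 + 1*5/7 = 5/7
d_1 = (0=2/7, 1=5/7)
  d_2[0] = 2/7*2/7 + 5/7*2/7 = 2/7
  d_2[1] = 2/7*5/7 + 5/7*5/7 = 5/7
d_2 = (0=2/7, 1=5/7)
  d_3[0] = 2/7*2/7 + 5/7*2/7 = 2/7
  d_3[1] = 2/7*5/7 + 5/7*5/7 = 5/7
d_3 = (0=2/7, 1=5/7)
  d_4[0] = 2/7*2/7 + 5/7*2/7 = 2/7
  d_4[1] = 2/7*5/7 + 5/7*5/7 = 5/7
d_4 = (0=2/7, 1=5/7)

Answer: 2/7 5/7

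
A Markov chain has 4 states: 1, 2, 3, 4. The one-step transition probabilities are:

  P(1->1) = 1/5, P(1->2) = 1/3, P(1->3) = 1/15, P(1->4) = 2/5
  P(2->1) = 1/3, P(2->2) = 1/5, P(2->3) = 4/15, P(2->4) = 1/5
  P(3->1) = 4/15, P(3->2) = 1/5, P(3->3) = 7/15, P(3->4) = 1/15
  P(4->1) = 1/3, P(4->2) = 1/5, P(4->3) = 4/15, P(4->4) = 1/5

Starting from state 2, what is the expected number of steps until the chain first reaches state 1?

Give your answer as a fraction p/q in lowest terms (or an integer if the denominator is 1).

Let h_i = expected steps to first reach 1 from state i.
Boundary: h_1 = 0.
First-step equations for the other states:
  h_2 = 1 + 1/3*h_1 + 1/5*h_2 + 4/15*h_3 + 1/5*h_4
  h_3 = 1 + 4/15*h_1 + 1/5*h_2 + 7/15*h_3 + 1/15*h_4
  h_4 = 1 + 1/3*h_1 + 1/5*h_2 + 4/15*h_3 + 1/5*h_4

Substituting h_1 = 0 and rearranging gives the linear system (I - Q) h = 1:
  [4/5, -4/15, -1/5] . (h_2, h_3, h_4) = 1
  [-1/5, 8/15, -1/15] . (h_2, h_3, h_4) = 1
  [-1/5, -4/15, 4/5] . (h_2, h_3, h_4) = 1

Solving yields:
  h_2 = 45/14
  h_3 = 195/56
  h_4 = 45/14

Starting state is 2, so the expected hitting time is h_2 = 45/14.

Answer: 45/14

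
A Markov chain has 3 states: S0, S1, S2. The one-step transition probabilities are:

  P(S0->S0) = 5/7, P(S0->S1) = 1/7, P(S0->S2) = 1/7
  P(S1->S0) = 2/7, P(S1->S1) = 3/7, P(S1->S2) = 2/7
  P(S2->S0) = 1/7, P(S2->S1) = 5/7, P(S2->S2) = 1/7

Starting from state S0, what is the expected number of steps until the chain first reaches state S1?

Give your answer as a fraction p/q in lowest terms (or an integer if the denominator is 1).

Let h_i = expected steps to first reach S1 from state i.
Boundary: h_S1 = 0.
First-step equations for the other states:
  h_S0 = 1 + 5/7*h_S0 + 1/7*h_S1 + 1/7*h_S2
  h_S2 = 1 + 1/7*h_S0 + 5/7*h_S1 + 1/7*h_S2

Substituting h_S1 = 0 and rearranging gives the linear system (I - Q) h = 1:
  [2/7, -1/7] . (h_S0, h_S2) = 1
  [-1/7, 6/7] . (h_S0, h_S2) = 1

Solving yields:
  h_S0 = 49/11
  h_S2 = 21/11

Starting state is S0, so the expected hitting time is h_S0 = 49/11.

Answer: 49/11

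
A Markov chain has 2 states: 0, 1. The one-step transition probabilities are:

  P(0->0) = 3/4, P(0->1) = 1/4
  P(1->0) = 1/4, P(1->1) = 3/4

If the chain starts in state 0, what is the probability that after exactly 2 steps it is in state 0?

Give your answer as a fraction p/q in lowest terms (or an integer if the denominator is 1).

Answer: 5/8

Derivation:
Computing P^2 by repeated multiplication:
P^1 =
  0: [3/4, 1/4]
  1: [1/4, 3/4]
P^2 =
  0: [5/8, 3/8]
  1: [3/8, 5/8]

(P^2)[0 -> 0] = 5/8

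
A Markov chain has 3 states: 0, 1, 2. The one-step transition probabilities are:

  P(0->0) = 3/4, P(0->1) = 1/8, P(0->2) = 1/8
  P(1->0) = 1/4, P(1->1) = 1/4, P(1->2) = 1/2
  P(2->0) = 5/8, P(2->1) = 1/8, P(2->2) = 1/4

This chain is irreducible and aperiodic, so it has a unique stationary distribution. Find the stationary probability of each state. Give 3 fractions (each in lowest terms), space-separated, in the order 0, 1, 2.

Answer: 32/49 1/7 10/49

Derivation:
The stationary distribution satisfies pi = pi * P, i.e.:
  pi_0 = 3/4*pi_0 + 1/4*pi_1 + 5/8*pi_2
  pi_1 = 1/8*pi_0 + 1/4*pi_1 + 1/8*pi_2
  pi_2 = 1/8*pi_0 + 1/2*pi_1 + 1/4*pi_2
with normalization: pi_0 + pi_1 + pi_2 = 1.

Using the first 2 balance equations plus normalization, the linear system A*pi = b is:
  [-1/4, 1/4, 5/8] . pi = 0
  [1/8, -3/4, 1/8] . pi = 0
  [1, 1, 1] . pi = 1

Solving yields:
  pi_0 = 32/49
  pi_1 = 1/7
  pi_2 = 10/49

Verification (pi * P):
  32/49*3/4 + 1/7*1/4 + 10/49*5/8 = 32/49 = pi_0  (ok)
  32/49*1/8 + 1/7*1/4 + 10/49*1/8 = 1/7 = pi_1  (ok)
  32/49*1/8 + 1/7*1/2 + 10/49*1/4 = 10/49 = pi_2  (ok)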